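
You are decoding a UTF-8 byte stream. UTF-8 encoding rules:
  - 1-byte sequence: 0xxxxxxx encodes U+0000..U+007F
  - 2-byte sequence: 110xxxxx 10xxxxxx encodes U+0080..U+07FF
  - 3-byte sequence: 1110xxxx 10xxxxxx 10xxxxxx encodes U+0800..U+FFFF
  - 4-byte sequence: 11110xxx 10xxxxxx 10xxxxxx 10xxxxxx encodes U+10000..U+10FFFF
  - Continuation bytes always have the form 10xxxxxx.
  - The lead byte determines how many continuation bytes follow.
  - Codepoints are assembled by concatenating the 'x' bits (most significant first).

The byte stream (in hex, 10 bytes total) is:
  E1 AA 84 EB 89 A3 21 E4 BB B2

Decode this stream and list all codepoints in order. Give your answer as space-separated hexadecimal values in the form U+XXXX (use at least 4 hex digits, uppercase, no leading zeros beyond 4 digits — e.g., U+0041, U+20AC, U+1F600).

Answer: U+1A84 U+B263 U+0021 U+4EF2

Derivation:
Byte[0]=E1: 3-byte lead, need 2 cont bytes. acc=0x1
Byte[1]=AA: continuation. acc=(acc<<6)|0x2A=0x6A
Byte[2]=84: continuation. acc=(acc<<6)|0x04=0x1A84
Completed: cp=U+1A84 (starts at byte 0)
Byte[3]=EB: 3-byte lead, need 2 cont bytes. acc=0xB
Byte[4]=89: continuation. acc=(acc<<6)|0x09=0x2C9
Byte[5]=A3: continuation. acc=(acc<<6)|0x23=0xB263
Completed: cp=U+B263 (starts at byte 3)
Byte[6]=21: 1-byte ASCII. cp=U+0021
Byte[7]=E4: 3-byte lead, need 2 cont bytes. acc=0x4
Byte[8]=BB: continuation. acc=(acc<<6)|0x3B=0x13B
Byte[9]=B2: continuation. acc=(acc<<6)|0x32=0x4EF2
Completed: cp=U+4EF2 (starts at byte 7)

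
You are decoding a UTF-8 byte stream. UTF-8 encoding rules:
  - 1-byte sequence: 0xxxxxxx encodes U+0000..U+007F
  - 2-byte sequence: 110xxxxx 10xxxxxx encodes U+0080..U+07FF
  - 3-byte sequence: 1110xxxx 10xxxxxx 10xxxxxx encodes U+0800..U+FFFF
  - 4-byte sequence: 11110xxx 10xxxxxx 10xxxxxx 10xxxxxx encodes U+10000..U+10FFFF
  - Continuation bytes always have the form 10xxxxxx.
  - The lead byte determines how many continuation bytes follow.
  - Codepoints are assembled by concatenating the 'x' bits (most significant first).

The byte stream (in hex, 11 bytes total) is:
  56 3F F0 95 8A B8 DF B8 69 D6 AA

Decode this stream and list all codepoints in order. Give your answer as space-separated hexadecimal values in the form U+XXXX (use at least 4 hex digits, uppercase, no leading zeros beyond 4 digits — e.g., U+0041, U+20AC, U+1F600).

Byte[0]=56: 1-byte ASCII. cp=U+0056
Byte[1]=3F: 1-byte ASCII. cp=U+003F
Byte[2]=F0: 4-byte lead, need 3 cont bytes. acc=0x0
Byte[3]=95: continuation. acc=(acc<<6)|0x15=0x15
Byte[4]=8A: continuation. acc=(acc<<6)|0x0A=0x54A
Byte[5]=B8: continuation. acc=(acc<<6)|0x38=0x152B8
Completed: cp=U+152B8 (starts at byte 2)
Byte[6]=DF: 2-byte lead, need 1 cont bytes. acc=0x1F
Byte[7]=B8: continuation. acc=(acc<<6)|0x38=0x7F8
Completed: cp=U+07F8 (starts at byte 6)
Byte[8]=69: 1-byte ASCII. cp=U+0069
Byte[9]=D6: 2-byte lead, need 1 cont bytes. acc=0x16
Byte[10]=AA: continuation. acc=(acc<<6)|0x2A=0x5AA
Completed: cp=U+05AA (starts at byte 9)

Answer: U+0056 U+003F U+152B8 U+07F8 U+0069 U+05AA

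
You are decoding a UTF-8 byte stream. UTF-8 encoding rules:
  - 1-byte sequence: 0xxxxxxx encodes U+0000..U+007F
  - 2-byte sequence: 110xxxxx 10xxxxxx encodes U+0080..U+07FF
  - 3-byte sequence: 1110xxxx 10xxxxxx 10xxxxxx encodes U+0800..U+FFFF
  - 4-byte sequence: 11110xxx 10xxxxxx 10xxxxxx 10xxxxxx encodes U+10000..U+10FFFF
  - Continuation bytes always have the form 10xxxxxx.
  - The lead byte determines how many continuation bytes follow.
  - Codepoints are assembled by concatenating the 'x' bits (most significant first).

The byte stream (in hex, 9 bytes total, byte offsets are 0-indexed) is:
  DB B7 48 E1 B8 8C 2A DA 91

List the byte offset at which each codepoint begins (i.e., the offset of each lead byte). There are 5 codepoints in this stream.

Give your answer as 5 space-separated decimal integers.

Byte[0]=DB: 2-byte lead, need 1 cont bytes. acc=0x1B
Byte[1]=B7: continuation. acc=(acc<<6)|0x37=0x6F7
Completed: cp=U+06F7 (starts at byte 0)
Byte[2]=48: 1-byte ASCII. cp=U+0048
Byte[3]=E1: 3-byte lead, need 2 cont bytes. acc=0x1
Byte[4]=B8: continuation. acc=(acc<<6)|0x38=0x78
Byte[5]=8C: continuation. acc=(acc<<6)|0x0C=0x1E0C
Completed: cp=U+1E0C (starts at byte 3)
Byte[6]=2A: 1-byte ASCII. cp=U+002A
Byte[7]=DA: 2-byte lead, need 1 cont bytes. acc=0x1A
Byte[8]=91: continuation. acc=(acc<<6)|0x11=0x691
Completed: cp=U+0691 (starts at byte 7)

Answer: 0 2 3 6 7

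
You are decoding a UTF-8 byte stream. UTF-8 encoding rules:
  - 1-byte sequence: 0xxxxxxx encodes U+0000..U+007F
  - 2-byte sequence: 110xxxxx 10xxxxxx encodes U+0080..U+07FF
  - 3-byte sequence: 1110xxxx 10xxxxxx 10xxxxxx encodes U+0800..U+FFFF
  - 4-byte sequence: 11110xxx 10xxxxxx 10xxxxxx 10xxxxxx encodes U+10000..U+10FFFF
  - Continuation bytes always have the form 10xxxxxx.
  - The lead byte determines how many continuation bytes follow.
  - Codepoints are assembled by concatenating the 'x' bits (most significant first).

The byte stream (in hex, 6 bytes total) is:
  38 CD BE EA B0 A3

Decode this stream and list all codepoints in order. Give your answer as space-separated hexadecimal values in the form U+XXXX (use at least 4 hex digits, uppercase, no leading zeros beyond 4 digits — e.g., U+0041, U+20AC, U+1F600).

Answer: U+0038 U+037E U+AC23

Derivation:
Byte[0]=38: 1-byte ASCII. cp=U+0038
Byte[1]=CD: 2-byte lead, need 1 cont bytes. acc=0xD
Byte[2]=BE: continuation. acc=(acc<<6)|0x3E=0x37E
Completed: cp=U+037E (starts at byte 1)
Byte[3]=EA: 3-byte lead, need 2 cont bytes. acc=0xA
Byte[4]=B0: continuation. acc=(acc<<6)|0x30=0x2B0
Byte[5]=A3: continuation. acc=(acc<<6)|0x23=0xAC23
Completed: cp=U+AC23 (starts at byte 3)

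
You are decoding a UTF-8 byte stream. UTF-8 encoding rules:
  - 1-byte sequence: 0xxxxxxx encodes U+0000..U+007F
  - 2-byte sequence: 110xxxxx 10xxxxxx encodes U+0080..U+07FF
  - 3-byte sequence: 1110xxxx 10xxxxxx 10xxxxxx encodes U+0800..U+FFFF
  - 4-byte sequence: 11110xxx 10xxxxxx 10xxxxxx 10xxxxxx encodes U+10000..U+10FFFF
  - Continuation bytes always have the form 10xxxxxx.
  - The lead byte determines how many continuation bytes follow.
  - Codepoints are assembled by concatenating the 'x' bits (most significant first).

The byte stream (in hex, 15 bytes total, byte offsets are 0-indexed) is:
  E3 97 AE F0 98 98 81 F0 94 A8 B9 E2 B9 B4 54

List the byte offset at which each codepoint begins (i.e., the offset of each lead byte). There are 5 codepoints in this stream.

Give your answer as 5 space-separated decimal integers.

Byte[0]=E3: 3-byte lead, need 2 cont bytes. acc=0x3
Byte[1]=97: continuation. acc=(acc<<6)|0x17=0xD7
Byte[2]=AE: continuation. acc=(acc<<6)|0x2E=0x35EE
Completed: cp=U+35EE (starts at byte 0)
Byte[3]=F0: 4-byte lead, need 3 cont bytes. acc=0x0
Byte[4]=98: continuation. acc=(acc<<6)|0x18=0x18
Byte[5]=98: continuation. acc=(acc<<6)|0x18=0x618
Byte[6]=81: continuation. acc=(acc<<6)|0x01=0x18601
Completed: cp=U+18601 (starts at byte 3)
Byte[7]=F0: 4-byte lead, need 3 cont bytes. acc=0x0
Byte[8]=94: continuation. acc=(acc<<6)|0x14=0x14
Byte[9]=A8: continuation. acc=(acc<<6)|0x28=0x528
Byte[10]=B9: continuation. acc=(acc<<6)|0x39=0x14A39
Completed: cp=U+14A39 (starts at byte 7)
Byte[11]=E2: 3-byte lead, need 2 cont bytes. acc=0x2
Byte[12]=B9: continuation. acc=(acc<<6)|0x39=0xB9
Byte[13]=B4: continuation. acc=(acc<<6)|0x34=0x2E74
Completed: cp=U+2E74 (starts at byte 11)
Byte[14]=54: 1-byte ASCII. cp=U+0054

Answer: 0 3 7 11 14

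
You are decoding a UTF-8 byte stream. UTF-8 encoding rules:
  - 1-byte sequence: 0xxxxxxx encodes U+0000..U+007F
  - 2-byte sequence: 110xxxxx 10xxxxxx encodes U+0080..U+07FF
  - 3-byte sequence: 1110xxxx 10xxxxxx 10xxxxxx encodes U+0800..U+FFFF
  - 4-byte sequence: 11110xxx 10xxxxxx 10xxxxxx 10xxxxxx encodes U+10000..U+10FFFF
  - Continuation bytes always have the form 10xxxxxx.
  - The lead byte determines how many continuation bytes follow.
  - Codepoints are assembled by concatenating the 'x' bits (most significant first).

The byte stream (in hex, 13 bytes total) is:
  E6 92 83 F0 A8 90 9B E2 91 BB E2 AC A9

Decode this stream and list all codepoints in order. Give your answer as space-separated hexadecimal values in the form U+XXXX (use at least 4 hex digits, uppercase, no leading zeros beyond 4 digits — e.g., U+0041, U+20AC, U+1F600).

Byte[0]=E6: 3-byte lead, need 2 cont bytes. acc=0x6
Byte[1]=92: continuation. acc=(acc<<6)|0x12=0x192
Byte[2]=83: continuation. acc=(acc<<6)|0x03=0x6483
Completed: cp=U+6483 (starts at byte 0)
Byte[3]=F0: 4-byte lead, need 3 cont bytes. acc=0x0
Byte[4]=A8: continuation. acc=(acc<<6)|0x28=0x28
Byte[5]=90: continuation. acc=(acc<<6)|0x10=0xA10
Byte[6]=9B: continuation. acc=(acc<<6)|0x1B=0x2841B
Completed: cp=U+2841B (starts at byte 3)
Byte[7]=E2: 3-byte lead, need 2 cont bytes. acc=0x2
Byte[8]=91: continuation. acc=(acc<<6)|0x11=0x91
Byte[9]=BB: continuation. acc=(acc<<6)|0x3B=0x247B
Completed: cp=U+247B (starts at byte 7)
Byte[10]=E2: 3-byte lead, need 2 cont bytes. acc=0x2
Byte[11]=AC: continuation. acc=(acc<<6)|0x2C=0xAC
Byte[12]=A9: continuation. acc=(acc<<6)|0x29=0x2B29
Completed: cp=U+2B29 (starts at byte 10)

Answer: U+6483 U+2841B U+247B U+2B29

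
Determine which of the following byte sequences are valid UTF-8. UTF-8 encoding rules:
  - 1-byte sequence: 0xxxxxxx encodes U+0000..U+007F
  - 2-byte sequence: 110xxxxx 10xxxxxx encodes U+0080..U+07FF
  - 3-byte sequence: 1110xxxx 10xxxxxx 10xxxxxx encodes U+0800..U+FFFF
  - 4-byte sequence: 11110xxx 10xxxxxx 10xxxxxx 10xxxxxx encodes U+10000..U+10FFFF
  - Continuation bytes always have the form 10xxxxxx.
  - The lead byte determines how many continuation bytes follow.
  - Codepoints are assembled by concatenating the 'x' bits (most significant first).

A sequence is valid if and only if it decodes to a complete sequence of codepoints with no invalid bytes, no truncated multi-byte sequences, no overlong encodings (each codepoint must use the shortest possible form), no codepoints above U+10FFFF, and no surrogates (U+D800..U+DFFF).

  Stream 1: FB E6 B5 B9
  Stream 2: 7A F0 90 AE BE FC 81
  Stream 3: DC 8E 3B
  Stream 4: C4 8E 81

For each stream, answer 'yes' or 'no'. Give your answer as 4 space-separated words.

Answer: no no yes no

Derivation:
Stream 1: error at byte offset 0. INVALID
Stream 2: error at byte offset 5. INVALID
Stream 3: decodes cleanly. VALID
Stream 4: error at byte offset 2. INVALID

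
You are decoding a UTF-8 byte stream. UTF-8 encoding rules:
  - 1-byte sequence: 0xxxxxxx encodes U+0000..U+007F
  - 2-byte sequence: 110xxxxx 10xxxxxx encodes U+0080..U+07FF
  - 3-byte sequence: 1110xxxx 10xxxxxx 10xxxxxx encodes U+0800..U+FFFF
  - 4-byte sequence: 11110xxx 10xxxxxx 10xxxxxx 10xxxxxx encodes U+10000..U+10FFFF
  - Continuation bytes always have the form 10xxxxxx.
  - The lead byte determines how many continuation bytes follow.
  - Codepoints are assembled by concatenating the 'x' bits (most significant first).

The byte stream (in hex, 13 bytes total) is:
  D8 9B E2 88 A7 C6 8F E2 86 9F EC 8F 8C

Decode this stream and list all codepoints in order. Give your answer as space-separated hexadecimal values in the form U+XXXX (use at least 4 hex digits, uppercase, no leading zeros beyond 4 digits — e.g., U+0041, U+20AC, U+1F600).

Answer: U+061B U+2227 U+018F U+219F U+C3CC

Derivation:
Byte[0]=D8: 2-byte lead, need 1 cont bytes. acc=0x18
Byte[1]=9B: continuation. acc=(acc<<6)|0x1B=0x61B
Completed: cp=U+061B (starts at byte 0)
Byte[2]=E2: 3-byte lead, need 2 cont bytes. acc=0x2
Byte[3]=88: continuation. acc=(acc<<6)|0x08=0x88
Byte[4]=A7: continuation. acc=(acc<<6)|0x27=0x2227
Completed: cp=U+2227 (starts at byte 2)
Byte[5]=C6: 2-byte lead, need 1 cont bytes. acc=0x6
Byte[6]=8F: continuation. acc=(acc<<6)|0x0F=0x18F
Completed: cp=U+018F (starts at byte 5)
Byte[7]=E2: 3-byte lead, need 2 cont bytes. acc=0x2
Byte[8]=86: continuation. acc=(acc<<6)|0x06=0x86
Byte[9]=9F: continuation. acc=(acc<<6)|0x1F=0x219F
Completed: cp=U+219F (starts at byte 7)
Byte[10]=EC: 3-byte lead, need 2 cont bytes. acc=0xC
Byte[11]=8F: continuation. acc=(acc<<6)|0x0F=0x30F
Byte[12]=8C: continuation. acc=(acc<<6)|0x0C=0xC3CC
Completed: cp=U+C3CC (starts at byte 10)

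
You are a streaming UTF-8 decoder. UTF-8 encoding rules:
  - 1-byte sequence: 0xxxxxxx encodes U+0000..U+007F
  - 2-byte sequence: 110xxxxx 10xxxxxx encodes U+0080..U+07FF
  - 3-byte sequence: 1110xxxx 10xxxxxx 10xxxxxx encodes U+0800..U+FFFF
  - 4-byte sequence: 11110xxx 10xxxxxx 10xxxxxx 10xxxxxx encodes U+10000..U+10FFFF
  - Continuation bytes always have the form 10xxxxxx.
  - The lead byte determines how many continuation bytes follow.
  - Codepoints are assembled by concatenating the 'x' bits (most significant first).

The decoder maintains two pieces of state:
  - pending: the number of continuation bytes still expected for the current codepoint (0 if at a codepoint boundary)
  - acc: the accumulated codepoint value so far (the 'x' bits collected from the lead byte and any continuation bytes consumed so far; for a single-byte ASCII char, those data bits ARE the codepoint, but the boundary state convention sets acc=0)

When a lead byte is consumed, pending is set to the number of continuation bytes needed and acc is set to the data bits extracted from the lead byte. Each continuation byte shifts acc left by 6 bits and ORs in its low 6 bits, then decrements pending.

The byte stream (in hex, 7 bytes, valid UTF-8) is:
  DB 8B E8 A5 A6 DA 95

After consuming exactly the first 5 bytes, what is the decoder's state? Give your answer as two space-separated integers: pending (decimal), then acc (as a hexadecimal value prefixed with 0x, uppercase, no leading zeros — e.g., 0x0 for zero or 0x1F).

Answer: 0 0x8966

Derivation:
Byte[0]=DB: 2-byte lead. pending=1, acc=0x1B
Byte[1]=8B: continuation. acc=(acc<<6)|0x0B=0x6CB, pending=0
Byte[2]=E8: 3-byte lead. pending=2, acc=0x8
Byte[3]=A5: continuation. acc=(acc<<6)|0x25=0x225, pending=1
Byte[4]=A6: continuation. acc=(acc<<6)|0x26=0x8966, pending=0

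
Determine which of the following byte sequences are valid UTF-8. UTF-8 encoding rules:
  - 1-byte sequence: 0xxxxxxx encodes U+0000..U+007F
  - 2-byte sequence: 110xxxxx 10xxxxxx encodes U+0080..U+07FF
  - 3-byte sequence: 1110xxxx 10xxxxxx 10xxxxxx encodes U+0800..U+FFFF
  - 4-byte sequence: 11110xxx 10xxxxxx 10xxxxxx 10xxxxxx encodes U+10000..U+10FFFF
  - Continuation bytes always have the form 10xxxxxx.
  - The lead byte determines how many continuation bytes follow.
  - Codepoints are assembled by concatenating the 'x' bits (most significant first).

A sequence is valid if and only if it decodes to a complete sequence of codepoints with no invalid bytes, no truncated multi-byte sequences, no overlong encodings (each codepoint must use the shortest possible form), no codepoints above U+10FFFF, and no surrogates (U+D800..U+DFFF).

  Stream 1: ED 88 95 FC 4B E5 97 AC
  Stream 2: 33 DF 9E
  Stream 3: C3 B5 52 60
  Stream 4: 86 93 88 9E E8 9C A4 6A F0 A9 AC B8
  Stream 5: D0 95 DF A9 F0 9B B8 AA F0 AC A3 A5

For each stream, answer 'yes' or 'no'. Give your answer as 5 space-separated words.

Stream 1: error at byte offset 3. INVALID
Stream 2: decodes cleanly. VALID
Stream 3: decodes cleanly. VALID
Stream 4: error at byte offset 0. INVALID
Stream 5: decodes cleanly. VALID

Answer: no yes yes no yes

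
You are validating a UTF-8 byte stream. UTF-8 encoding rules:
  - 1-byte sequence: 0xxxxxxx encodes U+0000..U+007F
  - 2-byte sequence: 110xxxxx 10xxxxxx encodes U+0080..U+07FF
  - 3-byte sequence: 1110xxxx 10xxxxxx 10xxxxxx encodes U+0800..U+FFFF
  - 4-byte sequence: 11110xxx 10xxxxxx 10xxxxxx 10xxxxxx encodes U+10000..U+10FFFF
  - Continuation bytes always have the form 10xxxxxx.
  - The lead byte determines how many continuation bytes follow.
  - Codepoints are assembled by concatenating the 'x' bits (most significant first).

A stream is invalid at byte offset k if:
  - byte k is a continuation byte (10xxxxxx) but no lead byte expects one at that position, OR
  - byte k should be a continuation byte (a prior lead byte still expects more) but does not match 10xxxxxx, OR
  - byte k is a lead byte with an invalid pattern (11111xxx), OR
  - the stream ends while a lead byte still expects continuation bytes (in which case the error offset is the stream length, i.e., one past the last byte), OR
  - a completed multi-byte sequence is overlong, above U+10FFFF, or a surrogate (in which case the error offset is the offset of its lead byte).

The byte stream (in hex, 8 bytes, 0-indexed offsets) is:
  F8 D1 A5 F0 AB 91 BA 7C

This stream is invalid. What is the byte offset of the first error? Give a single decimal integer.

Answer: 0

Derivation:
Byte[0]=F8: INVALID lead byte (not 0xxx/110x/1110/11110)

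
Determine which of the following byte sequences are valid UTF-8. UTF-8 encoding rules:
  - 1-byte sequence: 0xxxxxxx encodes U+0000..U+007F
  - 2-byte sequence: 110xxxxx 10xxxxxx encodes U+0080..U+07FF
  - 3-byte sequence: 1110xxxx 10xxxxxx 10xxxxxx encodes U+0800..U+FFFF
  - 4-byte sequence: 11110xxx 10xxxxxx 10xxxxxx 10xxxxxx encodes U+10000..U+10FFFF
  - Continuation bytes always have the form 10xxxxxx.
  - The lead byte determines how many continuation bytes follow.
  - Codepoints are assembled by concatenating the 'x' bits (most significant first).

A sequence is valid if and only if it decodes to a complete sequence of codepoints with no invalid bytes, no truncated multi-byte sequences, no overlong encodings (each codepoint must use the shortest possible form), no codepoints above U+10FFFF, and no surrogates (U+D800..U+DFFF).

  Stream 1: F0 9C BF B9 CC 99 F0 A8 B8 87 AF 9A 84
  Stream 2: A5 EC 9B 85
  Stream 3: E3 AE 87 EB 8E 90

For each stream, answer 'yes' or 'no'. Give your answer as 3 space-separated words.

Stream 1: error at byte offset 10. INVALID
Stream 2: error at byte offset 0. INVALID
Stream 3: decodes cleanly. VALID

Answer: no no yes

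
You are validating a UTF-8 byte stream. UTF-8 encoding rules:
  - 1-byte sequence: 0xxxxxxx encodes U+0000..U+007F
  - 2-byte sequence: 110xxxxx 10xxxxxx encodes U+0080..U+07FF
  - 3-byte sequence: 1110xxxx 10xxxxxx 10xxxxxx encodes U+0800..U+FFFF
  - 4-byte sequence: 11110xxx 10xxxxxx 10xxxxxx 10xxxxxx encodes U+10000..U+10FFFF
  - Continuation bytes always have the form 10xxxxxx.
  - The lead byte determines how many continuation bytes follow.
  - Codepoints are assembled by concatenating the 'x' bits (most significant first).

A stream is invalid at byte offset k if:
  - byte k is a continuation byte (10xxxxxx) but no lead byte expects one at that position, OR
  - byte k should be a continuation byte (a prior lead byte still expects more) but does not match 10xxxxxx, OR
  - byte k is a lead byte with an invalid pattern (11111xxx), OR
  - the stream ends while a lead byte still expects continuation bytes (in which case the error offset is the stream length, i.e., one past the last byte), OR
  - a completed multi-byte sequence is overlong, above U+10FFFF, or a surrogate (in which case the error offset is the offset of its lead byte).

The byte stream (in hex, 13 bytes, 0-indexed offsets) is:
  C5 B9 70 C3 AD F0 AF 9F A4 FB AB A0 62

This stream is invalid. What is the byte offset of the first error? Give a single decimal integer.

Answer: 9

Derivation:
Byte[0]=C5: 2-byte lead, need 1 cont bytes. acc=0x5
Byte[1]=B9: continuation. acc=(acc<<6)|0x39=0x179
Completed: cp=U+0179 (starts at byte 0)
Byte[2]=70: 1-byte ASCII. cp=U+0070
Byte[3]=C3: 2-byte lead, need 1 cont bytes. acc=0x3
Byte[4]=AD: continuation. acc=(acc<<6)|0x2D=0xED
Completed: cp=U+00ED (starts at byte 3)
Byte[5]=F0: 4-byte lead, need 3 cont bytes. acc=0x0
Byte[6]=AF: continuation. acc=(acc<<6)|0x2F=0x2F
Byte[7]=9F: continuation. acc=(acc<<6)|0x1F=0xBDF
Byte[8]=A4: continuation. acc=(acc<<6)|0x24=0x2F7E4
Completed: cp=U+2F7E4 (starts at byte 5)
Byte[9]=FB: INVALID lead byte (not 0xxx/110x/1110/11110)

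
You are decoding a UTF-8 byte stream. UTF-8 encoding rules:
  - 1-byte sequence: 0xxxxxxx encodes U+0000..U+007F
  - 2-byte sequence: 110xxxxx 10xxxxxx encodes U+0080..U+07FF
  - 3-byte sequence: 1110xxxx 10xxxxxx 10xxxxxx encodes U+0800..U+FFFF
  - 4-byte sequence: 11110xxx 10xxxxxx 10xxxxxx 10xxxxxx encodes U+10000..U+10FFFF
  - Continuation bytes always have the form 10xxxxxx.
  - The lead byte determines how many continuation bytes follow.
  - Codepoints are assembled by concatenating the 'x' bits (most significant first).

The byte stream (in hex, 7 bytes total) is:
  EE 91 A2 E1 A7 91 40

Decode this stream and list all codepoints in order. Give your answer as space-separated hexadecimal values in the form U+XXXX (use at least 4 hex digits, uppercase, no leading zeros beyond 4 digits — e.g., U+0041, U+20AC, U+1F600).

Byte[0]=EE: 3-byte lead, need 2 cont bytes. acc=0xE
Byte[1]=91: continuation. acc=(acc<<6)|0x11=0x391
Byte[2]=A2: continuation. acc=(acc<<6)|0x22=0xE462
Completed: cp=U+E462 (starts at byte 0)
Byte[3]=E1: 3-byte lead, need 2 cont bytes. acc=0x1
Byte[4]=A7: continuation. acc=(acc<<6)|0x27=0x67
Byte[5]=91: continuation. acc=(acc<<6)|0x11=0x19D1
Completed: cp=U+19D1 (starts at byte 3)
Byte[6]=40: 1-byte ASCII. cp=U+0040

Answer: U+E462 U+19D1 U+0040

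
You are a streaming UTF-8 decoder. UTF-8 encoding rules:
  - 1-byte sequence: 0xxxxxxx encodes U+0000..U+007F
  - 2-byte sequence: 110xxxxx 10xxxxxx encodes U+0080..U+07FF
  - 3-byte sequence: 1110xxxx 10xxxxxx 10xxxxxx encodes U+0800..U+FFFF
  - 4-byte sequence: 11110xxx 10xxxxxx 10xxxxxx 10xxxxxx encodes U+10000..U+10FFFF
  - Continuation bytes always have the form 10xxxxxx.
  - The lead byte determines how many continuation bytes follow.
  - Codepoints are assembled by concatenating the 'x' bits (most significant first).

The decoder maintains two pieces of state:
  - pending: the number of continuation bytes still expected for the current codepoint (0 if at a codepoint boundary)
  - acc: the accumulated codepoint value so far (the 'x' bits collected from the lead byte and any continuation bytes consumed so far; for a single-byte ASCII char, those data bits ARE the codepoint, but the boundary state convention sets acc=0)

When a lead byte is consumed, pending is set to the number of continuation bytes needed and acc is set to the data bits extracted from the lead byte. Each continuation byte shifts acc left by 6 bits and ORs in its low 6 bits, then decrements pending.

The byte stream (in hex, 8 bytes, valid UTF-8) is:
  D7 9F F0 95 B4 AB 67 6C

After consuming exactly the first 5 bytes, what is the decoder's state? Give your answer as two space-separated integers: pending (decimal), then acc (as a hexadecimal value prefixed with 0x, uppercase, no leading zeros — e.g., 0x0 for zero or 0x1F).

Byte[0]=D7: 2-byte lead. pending=1, acc=0x17
Byte[1]=9F: continuation. acc=(acc<<6)|0x1F=0x5DF, pending=0
Byte[2]=F0: 4-byte lead. pending=3, acc=0x0
Byte[3]=95: continuation. acc=(acc<<6)|0x15=0x15, pending=2
Byte[4]=B4: continuation. acc=(acc<<6)|0x34=0x574, pending=1

Answer: 1 0x574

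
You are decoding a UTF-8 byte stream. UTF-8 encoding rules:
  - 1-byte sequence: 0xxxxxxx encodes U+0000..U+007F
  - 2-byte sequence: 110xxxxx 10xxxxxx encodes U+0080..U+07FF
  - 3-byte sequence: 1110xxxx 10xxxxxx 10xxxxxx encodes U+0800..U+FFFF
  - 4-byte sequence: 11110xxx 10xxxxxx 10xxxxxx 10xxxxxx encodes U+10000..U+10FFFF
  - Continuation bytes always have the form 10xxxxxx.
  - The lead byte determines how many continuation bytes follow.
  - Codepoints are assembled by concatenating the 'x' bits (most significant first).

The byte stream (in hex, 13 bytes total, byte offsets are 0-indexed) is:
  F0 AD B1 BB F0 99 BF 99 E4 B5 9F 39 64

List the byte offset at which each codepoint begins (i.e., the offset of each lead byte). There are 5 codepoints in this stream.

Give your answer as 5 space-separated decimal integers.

Answer: 0 4 8 11 12

Derivation:
Byte[0]=F0: 4-byte lead, need 3 cont bytes. acc=0x0
Byte[1]=AD: continuation. acc=(acc<<6)|0x2D=0x2D
Byte[2]=B1: continuation. acc=(acc<<6)|0x31=0xB71
Byte[3]=BB: continuation. acc=(acc<<6)|0x3B=0x2DC7B
Completed: cp=U+2DC7B (starts at byte 0)
Byte[4]=F0: 4-byte lead, need 3 cont bytes. acc=0x0
Byte[5]=99: continuation. acc=(acc<<6)|0x19=0x19
Byte[6]=BF: continuation. acc=(acc<<6)|0x3F=0x67F
Byte[7]=99: continuation. acc=(acc<<6)|0x19=0x19FD9
Completed: cp=U+19FD9 (starts at byte 4)
Byte[8]=E4: 3-byte lead, need 2 cont bytes. acc=0x4
Byte[9]=B5: continuation. acc=(acc<<6)|0x35=0x135
Byte[10]=9F: continuation. acc=(acc<<6)|0x1F=0x4D5F
Completed: cp=U+4D5F (starts at byte 8)
Byte[11]=39: 1-byte ASCII. cp=U+0039
Byte[12]=64: 1-byte ASCII. cp=U+0064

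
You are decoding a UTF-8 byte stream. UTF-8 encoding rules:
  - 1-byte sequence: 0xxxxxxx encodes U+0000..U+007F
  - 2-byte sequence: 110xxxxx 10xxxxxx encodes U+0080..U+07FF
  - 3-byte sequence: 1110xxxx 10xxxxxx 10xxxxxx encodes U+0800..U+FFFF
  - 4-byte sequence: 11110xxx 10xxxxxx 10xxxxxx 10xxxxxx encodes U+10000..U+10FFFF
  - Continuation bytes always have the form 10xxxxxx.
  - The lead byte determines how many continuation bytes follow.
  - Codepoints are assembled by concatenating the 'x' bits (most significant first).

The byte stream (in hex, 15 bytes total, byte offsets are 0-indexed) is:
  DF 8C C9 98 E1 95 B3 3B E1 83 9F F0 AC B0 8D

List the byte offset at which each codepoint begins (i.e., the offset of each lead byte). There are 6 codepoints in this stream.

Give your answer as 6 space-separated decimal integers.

Answer: 0 2 4 7 8 11

Derivation:
Byte[0]=DF: 2-byte lead, need 1 cont bytes. acc=0x1F
Byte[1]=8C: continuation. acc=(acc<<6)|0x0C=0x7CC
Completed: cp=U+07CC (starts at byte 0)
Byte[2]=C9: 2-byte lead, need 1 cont bytes. acc=0x9
Byte[3]=98: continuation. acc=(acc<<6)|0x18=0x258
Completed: cp=U+0258 (starts at byte 2)
Byte[4]=E1: 3-byte lead, need 2 cont bytes. acc=0x1
Byte[5]=95: continuation. acc=(acc<<6)|0x15=0x55
Byte[6]=B3: continuation. acc=(acc<<6)|0x33=0x1573
Completed: cp=U+1573 (starts at byte 4)
Byte[7]=3B: 1-byte ASCII. cp=U+003B
Byte[8]=E1: 3-byte lead, need 2 cont bytes. acc=0x1
Byte[9]=83: continuation. acc=(acc<<6)|0x03=0x43
Byte[10]=9F: continuation. acc=(acc<<6)|0x1F=0x10DF
Completed: cp=U+10DF (starts at byte 8)
Byte[11]=F0: 4-byte lead, need 3 cont bytes. acc=0x0
Byte[12]=AC: continuation. acc=(acc<<6)|0x2C=0x2C
Byte[13]=B0: continuation. acc=(acc<<6)|0x30=0xB30
Byte[14]=8D: continuation. acc=(acc<<6)|0x0D=0x2CC0D
Completed: cp=U+2CC0D (starts at byte 11)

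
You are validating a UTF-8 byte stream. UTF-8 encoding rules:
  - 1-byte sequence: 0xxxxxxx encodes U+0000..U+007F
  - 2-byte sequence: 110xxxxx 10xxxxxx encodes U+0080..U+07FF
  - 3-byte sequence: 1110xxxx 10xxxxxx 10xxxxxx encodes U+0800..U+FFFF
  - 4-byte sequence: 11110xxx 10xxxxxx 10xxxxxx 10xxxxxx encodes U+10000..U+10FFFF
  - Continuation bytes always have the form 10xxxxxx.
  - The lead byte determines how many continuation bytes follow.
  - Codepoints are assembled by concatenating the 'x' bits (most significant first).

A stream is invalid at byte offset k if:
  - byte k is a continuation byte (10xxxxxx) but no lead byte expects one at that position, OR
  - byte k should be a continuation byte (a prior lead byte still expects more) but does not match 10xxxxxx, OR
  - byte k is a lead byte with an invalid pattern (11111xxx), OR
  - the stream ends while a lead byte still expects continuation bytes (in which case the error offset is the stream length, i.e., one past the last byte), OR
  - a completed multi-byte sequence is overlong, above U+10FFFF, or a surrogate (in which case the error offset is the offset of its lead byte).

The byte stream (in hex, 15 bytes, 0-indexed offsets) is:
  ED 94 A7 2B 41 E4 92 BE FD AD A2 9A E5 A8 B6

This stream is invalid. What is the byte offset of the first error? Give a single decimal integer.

Byte[0]=ED: 3-byte lead, need 2 cont bytes. acc=0xD
Byte[1]=94: continuation. acc=(acc<<6)|0x14=0x354
Byte[2]=A7: continuation. acc=(acc<<6)|0x27=0xD527
Completed: cp=U+D527 (starts at byte 0)
Byte[3]=2B: 1-byte ASCII. cp=U+002B
Byte[4]=41: 1-byte ASCII. cp=U+0041
Byte[5]=E4: 3-byte lead, need 2 cont bytes. acc=0x4
Byte[6]=92: continuation. acc=(acc<<6)|0x12=0x112
Byte[7]=BE: continuation. acc=(acc<<6)|0x3E=0x44BE
Completed: cp=U+44BE (starts at byte 5)
Byte[8]=FD: INVALID lead byte (not 0xxx/110x/1110/11110)

Answer: 8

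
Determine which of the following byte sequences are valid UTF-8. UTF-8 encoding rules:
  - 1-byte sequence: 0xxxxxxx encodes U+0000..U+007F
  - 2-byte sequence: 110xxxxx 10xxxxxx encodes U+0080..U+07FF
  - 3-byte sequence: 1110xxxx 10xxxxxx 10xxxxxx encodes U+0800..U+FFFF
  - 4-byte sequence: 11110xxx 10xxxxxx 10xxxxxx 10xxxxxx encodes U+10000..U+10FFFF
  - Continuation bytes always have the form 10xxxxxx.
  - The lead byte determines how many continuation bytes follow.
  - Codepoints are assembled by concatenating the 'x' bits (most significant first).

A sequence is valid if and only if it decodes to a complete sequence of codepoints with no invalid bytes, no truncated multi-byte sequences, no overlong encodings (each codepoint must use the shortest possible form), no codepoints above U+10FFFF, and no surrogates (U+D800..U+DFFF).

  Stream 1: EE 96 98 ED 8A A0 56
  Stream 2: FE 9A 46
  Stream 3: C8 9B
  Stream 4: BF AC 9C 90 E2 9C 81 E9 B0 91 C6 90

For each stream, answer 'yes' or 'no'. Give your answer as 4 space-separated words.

Answer: yes no yes no

Derivation:
Stream 1: decodes cleanly. VALID
Stream 2: error at byte offset 0. INVALID
Stream 3: decodes cleanly. VALID
Stream 4: error at byte offset 0. INVALID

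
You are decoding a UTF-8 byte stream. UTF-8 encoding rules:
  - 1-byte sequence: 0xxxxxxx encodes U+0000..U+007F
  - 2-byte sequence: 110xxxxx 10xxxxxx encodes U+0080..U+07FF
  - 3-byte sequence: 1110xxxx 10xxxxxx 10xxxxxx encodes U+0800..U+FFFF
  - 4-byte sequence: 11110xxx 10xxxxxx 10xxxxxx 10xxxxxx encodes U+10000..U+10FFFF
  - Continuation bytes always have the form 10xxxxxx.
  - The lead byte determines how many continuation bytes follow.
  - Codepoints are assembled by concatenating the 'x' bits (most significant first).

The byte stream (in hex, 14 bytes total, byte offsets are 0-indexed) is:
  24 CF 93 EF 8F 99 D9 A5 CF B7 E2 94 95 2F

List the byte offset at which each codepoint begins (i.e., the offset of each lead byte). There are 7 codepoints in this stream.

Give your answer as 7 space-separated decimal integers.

Answer: 0 1 3 6 8 10 13

Derivation:
Byte[0]=24: 1-byte ASCII. cp=U+0024
Byte[1]=CF: 2-byte lead, need 1 cont bytes. acc=0xF
Byte[2]=93: continuation. acc=(acc<<6)|0x13=0x3D3
Completed: cp=U+03D3 (starts at byte 1)
Byte[3]=EF: 3-byte lead, need 2 cont bytes. acc=0xF
Byte[4]=8F: continuation. acc=(acc<<6)|0x0F=0x3CF
Byte[5]=99: continuation. acc=(acc<<6)|0x19=0xF3D9
Completed: cp=U+F3D9 (starts at byte 3)
Byte[6]=D9: 2-byte lead, need 1 cont bytes. acc=0x19
Byte[7]=A5: continuation. acc=(acc<<6)|0x25=0x665
Completed: cp=U+0665 (starts at byte 6)
Byte[8]=CF: 2-byte lead, need 1 cont bytes. acc=0xF
Byte[9]=B7: continuation. acc=(acc<<6)|0x37=0x3F7
Completed: cp=U+03F7 (starts at byte 8)
Byte[10]=E2: 3-byte lead, need 2 cont bytes. acc=0x2
Byte[11]=94: continuation. acc=(acc<<6)|0x14=0x94
Byte[12]=95: continuation. acc=(acc<<6)|0x15=0x2515
Completed: cp=U+2515 (starts at byte 10)
Byte[13]=2F: 1-byte ASCII. cp=U+002F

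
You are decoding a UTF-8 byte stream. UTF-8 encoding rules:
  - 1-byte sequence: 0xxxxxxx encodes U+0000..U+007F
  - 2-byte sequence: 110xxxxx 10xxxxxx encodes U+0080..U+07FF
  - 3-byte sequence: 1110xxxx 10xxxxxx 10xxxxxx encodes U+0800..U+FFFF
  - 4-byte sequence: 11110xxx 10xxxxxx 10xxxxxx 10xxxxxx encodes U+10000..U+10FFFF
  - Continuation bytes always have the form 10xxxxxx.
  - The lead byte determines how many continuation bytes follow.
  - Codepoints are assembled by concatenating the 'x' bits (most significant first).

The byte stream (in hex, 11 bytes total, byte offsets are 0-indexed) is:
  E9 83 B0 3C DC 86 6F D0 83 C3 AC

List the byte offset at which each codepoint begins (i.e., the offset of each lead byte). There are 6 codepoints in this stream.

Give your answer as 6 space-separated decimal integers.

Answer: 0 3 4 6 7 9

Derivation:
Byte[0]=E9: 3-byte lead, need 2 cont bytes. acc=0x9
Byte[1]=83: continuation. acc=(acc<<6)|0x03=0x243
Byte[2]=B0: continuation. acc=(acc<<6)|0x30=0x90F0
Completed: cp=U+90F0 (starts at byte 0)
Byte[3]=3C: 1-byte ASCII. cp=U+003C
Byte[4]=DC: 2-byte lead, need 1 cont bytes. acc=0x1C
Byte[5]=86: continuation. acc=(acc<<6)|0x06=0x706
Completed: cp=U+0706 (starts at byte 4)
Byte[6]=6F: 1-byte ASCII. cp=U+006F
Byte[7]=D0: 2-byte lead, need 1 cont bytes. acc=0x10
Byte[8]=83: continuation. acc=(acc<<6)|0x03=0x403
Completed: cp=U+0403 (starts at byte 7)
Byte[9]=C3: 2-byte lead, need 1 cont bytes. acc=0x3
Byte[10]=AC: continuation. acc=(acc<<6)|0x2C=0xEC
Completed: cp=U+00EC (starts at byte 9)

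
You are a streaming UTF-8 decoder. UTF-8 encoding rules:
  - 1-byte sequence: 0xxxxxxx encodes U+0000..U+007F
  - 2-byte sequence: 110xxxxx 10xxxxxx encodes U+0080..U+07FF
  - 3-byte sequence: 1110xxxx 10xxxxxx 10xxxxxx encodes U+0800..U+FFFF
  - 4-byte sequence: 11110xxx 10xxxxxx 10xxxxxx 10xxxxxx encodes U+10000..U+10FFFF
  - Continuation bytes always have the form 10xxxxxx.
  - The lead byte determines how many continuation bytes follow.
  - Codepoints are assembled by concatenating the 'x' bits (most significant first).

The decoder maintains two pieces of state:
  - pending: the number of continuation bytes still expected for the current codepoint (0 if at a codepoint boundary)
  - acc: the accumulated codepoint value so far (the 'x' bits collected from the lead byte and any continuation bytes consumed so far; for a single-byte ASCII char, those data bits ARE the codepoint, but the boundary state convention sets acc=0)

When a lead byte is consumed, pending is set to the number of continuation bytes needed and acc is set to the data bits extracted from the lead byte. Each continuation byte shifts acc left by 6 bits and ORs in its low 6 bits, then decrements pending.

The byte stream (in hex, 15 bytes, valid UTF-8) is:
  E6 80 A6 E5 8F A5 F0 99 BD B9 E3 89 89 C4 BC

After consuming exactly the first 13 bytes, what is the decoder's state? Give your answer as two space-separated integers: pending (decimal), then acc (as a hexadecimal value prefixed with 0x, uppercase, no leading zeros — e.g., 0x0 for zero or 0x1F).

Answer: 0 0x3249

Derivation:
Byte[0]=E6: 3-byte lead. pending=2, acc=0x6
Byte[1]=80: continuation. acc=(acc<<6)|0x00=0x180, pending=1
Byte[2]=A6: continuation. acc=(acc<<6)|0x26=0x6026, pending=0
Byte[3]=E5: 3-byte lead. pending=2, acc=0x5
Byte[4]=8F: continuation. acc=(acc<<6)|0x0F=0x14F, pending=1
Byte[5]=A5: continuation. acc=(acc<<6)|0x25=0x53E5, pending=0
Byte[6]=F0: 4-byte lead. pending=3, acc=0x0
Byte[7]=99: continuation. acc=(acc<<6)|0x19=0x19, pending=2
Byte[8]=BD: continuation. acc=(acc<<6)|0x3D=0x67D, pending=1
Byte[9]=B9: continuation. acc=(acc<<6)|0x39=0x19F79, pending=0
Byte[10]=E3: 3-byte lead. pending=2, acc=0x3
Byte[11]=89: continuation. acc=(acc<<6)|0x09=0xC9, pending=1
Byte[12]=89: continuation. acc=(acc<<6)|0x09=0x3249, pending=0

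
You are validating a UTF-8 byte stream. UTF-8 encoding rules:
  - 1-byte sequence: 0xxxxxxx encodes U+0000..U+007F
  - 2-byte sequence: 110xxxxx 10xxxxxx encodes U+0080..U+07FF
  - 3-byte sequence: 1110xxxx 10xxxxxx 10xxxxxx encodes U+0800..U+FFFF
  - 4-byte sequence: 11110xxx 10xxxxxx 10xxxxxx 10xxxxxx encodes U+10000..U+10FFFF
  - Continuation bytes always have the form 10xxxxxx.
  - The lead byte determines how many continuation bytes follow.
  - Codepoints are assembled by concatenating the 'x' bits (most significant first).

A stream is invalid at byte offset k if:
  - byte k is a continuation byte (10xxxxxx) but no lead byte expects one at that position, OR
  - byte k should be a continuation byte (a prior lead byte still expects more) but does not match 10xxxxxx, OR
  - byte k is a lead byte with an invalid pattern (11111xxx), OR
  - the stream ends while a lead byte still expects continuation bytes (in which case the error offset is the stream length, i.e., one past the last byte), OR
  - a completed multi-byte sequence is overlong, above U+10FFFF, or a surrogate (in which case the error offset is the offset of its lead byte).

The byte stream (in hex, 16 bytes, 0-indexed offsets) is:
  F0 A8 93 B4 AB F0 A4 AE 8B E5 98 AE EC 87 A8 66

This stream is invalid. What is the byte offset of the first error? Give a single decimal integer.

Answer: 4

Derivation:
Byte[0]=F0: 4-byte lead, need 3 cont bytes. acc=0x0
Byte[1]=A8: continuation. acc=(acc<<6)|0x28=0x28
Byte[2]=93: continuation. acc=(acc<<6)|0x13=0xA13
Byte[3]=B4: continuation. acc=(acc<<6)|0x34=0x284F4
Completed: cp=U+284F4 (starts at byte 0)
Byte[4]=AB: INVALID lead byte (not 0xxx/110x/1110/11110)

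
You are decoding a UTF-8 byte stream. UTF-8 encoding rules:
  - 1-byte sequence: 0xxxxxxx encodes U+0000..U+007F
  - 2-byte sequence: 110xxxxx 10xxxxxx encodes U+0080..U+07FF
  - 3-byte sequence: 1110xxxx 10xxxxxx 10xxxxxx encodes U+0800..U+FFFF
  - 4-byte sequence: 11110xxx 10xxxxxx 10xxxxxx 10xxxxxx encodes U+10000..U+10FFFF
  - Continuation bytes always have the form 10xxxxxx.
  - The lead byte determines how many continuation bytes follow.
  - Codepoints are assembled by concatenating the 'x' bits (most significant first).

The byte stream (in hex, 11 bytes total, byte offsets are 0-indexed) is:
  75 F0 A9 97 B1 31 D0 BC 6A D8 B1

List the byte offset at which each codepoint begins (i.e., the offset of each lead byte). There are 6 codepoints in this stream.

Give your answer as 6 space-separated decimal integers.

Byte[0]=75: 1-byte ASCII. cp=U+0075
Byte[1]=F0: 4-byte lead, need 3 cont bytes. acc=0x0
Byte[2]=A9: continuation. acc=(acc<<6)|0x29=0x29
Byte[3]=97: continuation. acc=(acc<<6)|0x17=0xA57
Byte[4]=B1: continuation. acc=(acc<<6)|0x31=0x295F1
Completed: cp=U+295F1 (starts at byte 1)
Byte[5]=31: 1-byte ASCII. cp=U+0031
Byte[6]=D0: 2-byte lead, need 1 cont bytes. acc=0x10
Byte[7]=BC: continuation. acc=(acc<<6)|0x3C=0x43C
Completed: cp=U+043C (starts at byte 6)
Byte[8]=6A: 1-byte ASCII. cp=U+006A
Byte[9]=D8: 2-byte lead, need 1 cont bytes. acc=0x18
Byte[10]=B1: continuation. acc=(acc<<6)|0x31=0x631
Completed: cp=U+0631 (starts at byte 9)

Answer: 0 1 5 6 8 9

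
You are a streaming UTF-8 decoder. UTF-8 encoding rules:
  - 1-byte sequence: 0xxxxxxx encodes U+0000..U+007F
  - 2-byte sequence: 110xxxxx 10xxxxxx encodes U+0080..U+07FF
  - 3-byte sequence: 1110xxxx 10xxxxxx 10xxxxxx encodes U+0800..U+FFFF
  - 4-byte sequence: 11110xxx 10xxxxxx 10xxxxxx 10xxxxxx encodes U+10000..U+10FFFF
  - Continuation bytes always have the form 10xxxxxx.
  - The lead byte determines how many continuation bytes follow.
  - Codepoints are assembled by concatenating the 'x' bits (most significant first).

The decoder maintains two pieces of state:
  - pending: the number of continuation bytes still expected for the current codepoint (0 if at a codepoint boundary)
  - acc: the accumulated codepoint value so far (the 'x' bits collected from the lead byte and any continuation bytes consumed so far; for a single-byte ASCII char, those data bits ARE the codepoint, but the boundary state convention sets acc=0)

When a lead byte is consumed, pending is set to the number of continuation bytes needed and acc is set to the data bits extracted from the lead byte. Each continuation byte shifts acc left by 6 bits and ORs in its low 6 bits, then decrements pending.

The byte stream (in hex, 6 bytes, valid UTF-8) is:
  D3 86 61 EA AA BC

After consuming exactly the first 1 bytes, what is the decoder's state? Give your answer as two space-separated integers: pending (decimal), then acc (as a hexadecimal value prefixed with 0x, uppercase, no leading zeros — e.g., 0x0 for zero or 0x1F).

Byte[0]=D3: 2-byte lead. pending=1, acc=0x13

Answer: 1 0x13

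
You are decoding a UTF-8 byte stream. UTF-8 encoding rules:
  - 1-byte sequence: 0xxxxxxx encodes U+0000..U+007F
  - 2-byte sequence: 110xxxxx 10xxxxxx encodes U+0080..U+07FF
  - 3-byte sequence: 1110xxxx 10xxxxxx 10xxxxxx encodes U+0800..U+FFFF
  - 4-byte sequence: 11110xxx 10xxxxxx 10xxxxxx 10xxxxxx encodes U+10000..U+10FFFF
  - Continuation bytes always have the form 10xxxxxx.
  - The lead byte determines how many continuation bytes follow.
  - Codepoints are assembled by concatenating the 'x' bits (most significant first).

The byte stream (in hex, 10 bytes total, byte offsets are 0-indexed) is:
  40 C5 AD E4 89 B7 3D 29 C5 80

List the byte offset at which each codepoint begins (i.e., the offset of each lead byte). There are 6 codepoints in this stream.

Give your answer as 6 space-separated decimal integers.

Answer: 0 1 3 6 7 8

Derivation:
Byte[0]=40: 1-byte ASCII. cp=U+0040
Byte[1]=C5: 2-byte lead, need 1 cont bytes. acc=0x5
Byte[2]=AD: continuation. acc=(acc<<6)|0x2D=0x16D
Completed: cp=U+016D (starts at byte 1)
Byte[3]=E4: 3-byte lead, need 2 cont bytes. acc=0x4
Byte[4]=89: continuation. acc=(acc<<6)|0x09=0x109
Byte[5]=B7: continuation. acc=(acc<<6)|0x37=0x4277
Completed: cp=U+4277 (starts at byte 3)
Byte[6]=3D: 1-byte ASCII. cp=U+003D
Byte[7]=29: 1-byte ASCII. cp=U+0029
Byte[8]=C5: 2-byte lead, need 1 cont bytes. acc=0x5
Byte[9]=80: continuation. acc=(acc<<6)|0x00=0x140
Completed: cp=U+0140 (starts at byte 8)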